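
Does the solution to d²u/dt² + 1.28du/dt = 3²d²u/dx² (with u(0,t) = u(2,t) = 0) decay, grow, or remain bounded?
u → 0. Damping (γ=1.28) dissipates energy; oscillations decay exponentially.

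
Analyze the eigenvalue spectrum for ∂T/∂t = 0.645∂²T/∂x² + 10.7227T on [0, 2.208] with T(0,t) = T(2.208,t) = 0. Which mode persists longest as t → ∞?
Eigenvalues: λₙ = 0.645n²π²/2.208² - 10.7227.
First three modes:
  n=1: λ₁ = 0.645π²/2.208² - 10.7227 ≈ -9.417
  n=2: λ₂ = 2.58π²/2.208² - 10.7227 ≈ -5.5
  n=3: λ₃ = 5.805π²/2.208² - 10.7227 ≈ 1.029
Since 0.645π²/2.208² ≈ 1.306 < 10.7227, λ₁ < 0.
The n=1 mode grows fastest (−λₙ is largest for n=1) → dominates.
Asymptotic: T ~ c₁ sin(πx/2.208) e^{9.417t} (exponential growth at rate −λ₁ ≈ 9.417).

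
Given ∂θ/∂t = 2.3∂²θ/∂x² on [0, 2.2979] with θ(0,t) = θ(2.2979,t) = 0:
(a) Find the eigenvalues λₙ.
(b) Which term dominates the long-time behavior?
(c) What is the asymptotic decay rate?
Eigenvalues: λₙ = 2.3n²π²/2.2979².
First three modes:
  n=1: λ₁ = 2.3π²/2.2979² ≈ 4.299
  n=2: λ₂ = 9.2π²/2.2979² ≈ 17.196 (4× faster decay)
  n=3: λ₃ = 20.7π²/2.2979² ≈ 38.691 (9× faster decay)
As t → ∞, higher modes decay exponentially faster. The n=1 mode dominates: θ ~ c₁ sin(πx/2.2979) e^{-λ₁t}.
Decay rate: λ₁ = 2.3π²/2.2979² ≈ 4.299.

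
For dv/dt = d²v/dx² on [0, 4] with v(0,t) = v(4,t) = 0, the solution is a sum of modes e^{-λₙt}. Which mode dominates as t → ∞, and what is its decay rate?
Eigenvalues: λₙ = n²π²/4².
First three modes:
  n=1: λ₁ = π²/4² ≈ 0.617
  n=2: λ₂ = 4π²/4² ≈ 2.467 (4× faster decay)
  n=3: λ₃ = 9π²/4² ≈ 5.552 (9× faster decay)
As t → ∞, higher modes decay exponentially faster. The n=1 mode dominates: v ~ c₁ sin(πx/4) e^{-λ₁t}.
Decay rate: λ₁ = π²/4² ≈ 0.617.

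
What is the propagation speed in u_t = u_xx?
Infinite. The heat equation is parabolic, not hyperbolic, so disturbances propagate instantly.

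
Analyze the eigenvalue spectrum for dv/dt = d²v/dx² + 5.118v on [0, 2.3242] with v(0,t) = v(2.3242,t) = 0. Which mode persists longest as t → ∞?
Eigenvalues: λₙ = n²π²/2.3242² - 5.118.
First three modes:
  n=1: λ₁ = π²/2.3242² - 5.118 ≈ -3.291
  n=2: λ₂ = 4π²/2.3242² - 5.118 ≈ 2.19
  n=3: λ₃ = 9π²/2.3242² - 5.118 ≈ 11.326
Since π²/2.3242² ≈ 1.827 < 5.118, λ₁ < 0.
The n=1 mode grows fastest (−λₙ is largest for n=1) → dominates.
Asymptotic: v ~ c₁ sin(πx/2.3242) e^{3.291t} (exponential growth at rate −λ₁ ≈ 3.291).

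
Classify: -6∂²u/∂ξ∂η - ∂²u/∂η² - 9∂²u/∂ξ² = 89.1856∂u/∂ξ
Rewriting in standard form: -9∂²u/∂ξ² - 6∂²u/∂ξ∂η - ∂²u/∂η² - 89.1856∂u/∂ξ = 0. Parabolic (discriminant = 0).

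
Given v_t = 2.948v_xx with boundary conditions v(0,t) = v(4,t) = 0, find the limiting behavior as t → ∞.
v → 0. Heat diffuses out through both boundaries.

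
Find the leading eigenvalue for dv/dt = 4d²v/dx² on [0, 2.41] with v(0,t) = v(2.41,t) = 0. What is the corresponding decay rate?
Eigenvalues: λₙ = 4n²π²/2.41².
First three modes:
  n=1: λ₁ = 4π²/2.41² ≈ 6.797
  n=2: λ₂ = 16π²/2.41² ≈ 27.189 (4× faster decay)
  n=3: λ₃ = 36π²/2.41² ≈ 61.174 (9× faster decay)
As t → ∞, higher modes decay exponentially faster. The n=1 mode dominates: v ~ c₁ sin(πx/2.41) e^{-λ₁t}.
Decay rate: λ₁ = 4π²/2.41² ≈ 6.797.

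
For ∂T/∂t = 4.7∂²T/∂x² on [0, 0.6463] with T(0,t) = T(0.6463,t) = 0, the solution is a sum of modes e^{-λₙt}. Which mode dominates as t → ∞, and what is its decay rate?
Eigenvalues: λₙ = 4.7n²π²/0.6463².
First three modes:
  n=1: λ₁ = 4.7π²/0.6463² ≈ 111.053
  n=2: λ₂ = 18.8π²/0.6463² ≈ 444.211 (4× faster decay)
  n=3: λ₃ = 42.3π²/0.6463² ≈ 999.475 (9× faster decay)
As t → ∞, higher modes decay exponentially faster. The n=1 mode dominates: T ~ c₁ sin(πx/0.6463) e^{-λ₁t}.
Decay rate: λ₁ = 4.7π²/0.6463² ≈ 111.053.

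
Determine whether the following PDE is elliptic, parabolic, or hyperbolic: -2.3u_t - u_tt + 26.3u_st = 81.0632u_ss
Rewriting in standard form: -81.0632u_ss + 26.3u_st - u_tt - 2.3u_t = 0. Coefficients: A = -81.0632, B = 26.3, C = -1. B² - 4AC = 367.4372, which is positive, so the equation is hyperbolic.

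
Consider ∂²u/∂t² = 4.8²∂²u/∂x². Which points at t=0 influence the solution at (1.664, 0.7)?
Domain of dependence: [-1.696, 5.024]. Signals travel at speed 4.8, so data within |x - 1.664| ≤ 4.8·0.7 = 3.36 can reach the point.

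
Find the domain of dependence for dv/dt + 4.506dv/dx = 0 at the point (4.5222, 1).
A single point: x = 0.0162. The characteristic through (4.5222, 1) is x - 4.506t = const, so x = 4.5222 - 4.506·1 = 0.0162.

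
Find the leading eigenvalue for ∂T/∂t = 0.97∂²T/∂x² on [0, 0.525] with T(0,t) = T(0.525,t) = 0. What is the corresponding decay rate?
Eigenvalues: λₙ = 0.97n²π²/0.525².
First three modes:
  n=1: λ₁ = 0.97π²/0.525² ≈ 34.734
  n=2: λ₂ = 3.88π²/0.525² ≈ 138.935 (4× faster decay)
  n=3: λ₃ = 8.73π²/0.525² ≈ 312.605 (9× faster decay)
As t → ∞, higher modes decay exponentially faster. The n=1 mode dominates: T ~ c₁ sin(πx/0.525) e^{-λ₁t}.
Decay rate: λ₁ = 0.97π²/0.525² ≈ 34.734.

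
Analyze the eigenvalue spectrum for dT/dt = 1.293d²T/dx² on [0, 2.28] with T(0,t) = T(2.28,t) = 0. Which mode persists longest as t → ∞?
Eigenvalues: λₙ = 1.293n²π²/2.28².
First three modes:
  n=1: λ₁ = 1.293π²/2.28² ≈ 2.455
  n=2: λ₂ = 5.172π²/2.28² ≈ 9.819 (4× faster decay)
  n=3: λ₃ = 11.637π²/2.28² ≈ 22.094 (9× faster decay)
As t → ∞, higher modes decay exponentially faster. The n=1 mode dominates: T ~ c₁ sin(πx/2.28) e^{-λ₁t}.
Decay rate: λ₁ = 1.293π²/2.28² ≈ 2.455.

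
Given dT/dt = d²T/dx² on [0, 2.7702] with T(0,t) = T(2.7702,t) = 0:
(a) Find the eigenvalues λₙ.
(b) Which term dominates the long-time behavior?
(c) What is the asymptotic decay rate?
Eigenvalues: λₙ = n²π²/2.7702².
First three modes:
  n=1: λ₁ = π²/2.7702² ≈ 1.286
  n=2: λ₂ = 4π²/2.7702² ≈ 5.144 (4× faster decay)
  n=3: λ₃ = 9π²/2.7702² ≈ 11.575 (9× faster decay)
As t → ∞, higher modes decay exponentially faster. The n=1 mode dominates: T ~ c₁ sin(πx/2.7702) e^{-λ₁t}.
Decay rate: λ₁ = π²/2.7702² ≈ 1.286.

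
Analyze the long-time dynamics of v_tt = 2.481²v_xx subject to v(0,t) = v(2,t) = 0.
Long-time behavior: v oscillates (no decay). Energy is conserved; the solution oscillates indefinitely as standing waves.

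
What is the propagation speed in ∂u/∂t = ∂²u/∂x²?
Infinite. The heat equation is parabolic, not hyperbolic, so disturbances propagate instantly.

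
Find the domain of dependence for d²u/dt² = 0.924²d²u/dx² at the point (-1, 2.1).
Domain of dependence: [-2.9404, 0.9404]. Signals travel at speed 0.924, so data within |x - -1| ≤ 0.924·2.1 = 1.9404 can reach the point.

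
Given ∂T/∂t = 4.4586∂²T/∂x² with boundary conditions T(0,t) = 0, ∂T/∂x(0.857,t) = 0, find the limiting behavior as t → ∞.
T → 0. Heat escapes through the Dirichlet boundary.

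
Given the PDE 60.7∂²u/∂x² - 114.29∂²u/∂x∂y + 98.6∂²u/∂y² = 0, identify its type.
The second-order coefficients are A = 60.7, B = -114.29, C = 98.6. Since B² - 4AC = -10877.8759 < 0, this is an elliptic PDE.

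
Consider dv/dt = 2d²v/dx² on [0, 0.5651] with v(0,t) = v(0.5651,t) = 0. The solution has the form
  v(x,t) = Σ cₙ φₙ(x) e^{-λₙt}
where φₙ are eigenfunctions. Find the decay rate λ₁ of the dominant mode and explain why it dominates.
Eigenvalues: λₙ = 2n²π²/0.5651².
First three modes:
  n=1: λ₁ = 2π²/0.5651² ≈ 61.813
  n=2: λ₂ = 8π²/0.5651² ≈ 247.252 (4× faster decay)
  n=3: λ₃ = 18π²/0.5651² ≈ 556.316 (9× faster decay)
As t → ∞, higher modes decay exponentially faster. The n=1 mode dominates: v ~ c₁ sin(πx/0.5651) e^{-λ₁t}.
Decay rate: λ₁ = 2π²/0.5651² ≈ 61.813.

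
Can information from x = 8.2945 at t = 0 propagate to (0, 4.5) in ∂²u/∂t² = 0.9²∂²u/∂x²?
No. The domain of dependence is [-4.05, 4.05], and 8.2945 is outside this interval.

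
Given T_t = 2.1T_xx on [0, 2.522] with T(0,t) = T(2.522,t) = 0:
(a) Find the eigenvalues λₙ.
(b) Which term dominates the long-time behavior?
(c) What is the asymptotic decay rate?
Eigenvalues: λₙ = 2.1n²π²/2.522².
First three modes:
  n=1: λ₁ = 2.1π²/2.522² ≈ 3.259
  n=2: λ₂ = 8.4π²/2.522² ≈ 13.034 (4× faster decay)
  n=3: λ₃ = 18.9π²/2.522² ≈ 29.327 (9× faster decay)
As t → ∞, higher modes decay exponentially faster. The n=1 mode dominates: T ~ c₁ sin(πx/2.522) e^{-λ₁t}.
Decay rate: λ₁ = 2.1π²/2.522² ≈ 3.259.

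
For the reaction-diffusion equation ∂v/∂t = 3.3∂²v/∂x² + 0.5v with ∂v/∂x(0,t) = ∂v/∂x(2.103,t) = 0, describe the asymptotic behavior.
v grows unboundedly. With Neumann BCs the constant mode has diffusion eigenvalue 0, so any r > 0 makes it grow like e^(0.5t); solution grows exponentially.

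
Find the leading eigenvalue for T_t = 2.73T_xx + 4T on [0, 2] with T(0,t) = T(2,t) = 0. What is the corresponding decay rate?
Eigenvalues: λₙ = 2.73n²π²/2² - 4.
First three modes:
  n=1: λ₁ = 2.73π²/2² - 4 ≈ 2.736
  n=2: λ₂ = 10.92π²/2² - 4 ≈ 22.944
  n=3: λ₃ = 24.57π²/2² - 4 ≈ 56.624
Since 2.73π²/2² ≈ 6.736 > 4, all λₙ > 0.
The n=1 mode decays slowest → dominates as t → ∞.
Asymptotic: T ~ c₁ sin(πx/2) e^{-λ₁t} with decay rate λ₁ ≈ 2.736.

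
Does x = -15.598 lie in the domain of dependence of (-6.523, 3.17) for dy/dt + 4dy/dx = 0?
No. Only data at x = -19.203 affects (-6.523, 3.17). Advection has one-way propagation along characteristics.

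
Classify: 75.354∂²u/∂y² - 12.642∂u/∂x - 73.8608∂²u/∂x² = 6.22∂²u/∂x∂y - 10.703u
Rewriting in standard form: -73.8608∂²u/∂x² - 6.22∂²u/∂x∂y + 75.354∂²u/∂y² - 12.642∂u/∂x + 10.703u = 0. Hyperbolic (discriminant = 22301.5152928).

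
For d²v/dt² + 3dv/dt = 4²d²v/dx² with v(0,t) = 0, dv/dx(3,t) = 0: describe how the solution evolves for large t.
v → 0. Damping (γ=3) dissipates energy; oscillations decay exponentially.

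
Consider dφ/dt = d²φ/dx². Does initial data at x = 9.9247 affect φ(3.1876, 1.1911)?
Yes, for any finite x. The heat equation has infinite propagation speed, so all initial data affects all points at any t > 0.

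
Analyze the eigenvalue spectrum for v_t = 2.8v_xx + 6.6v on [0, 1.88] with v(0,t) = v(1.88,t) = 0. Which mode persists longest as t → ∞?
Eigenvalues: λₙ = 2.8n²π²/1.88² - 6.6.
First three modes:
  n=1: λ₁ = 2.8π²/1.88² - 6.6 ≈ 1.219
  n=2: λ₂ = 11.2π²/1.88² - 6.6 ≈ 24.675
  n=3: λ₃ = 25.2π²/1.88² - 6.6 ≈ 63.77
Since 2.8π²/1.88² ≈ 7.819 > 6.6, all λₙ > 0.
The n=1 mode decays slowest → dominates as t → ∞.
Asymptotic: v ~ c₁ sin(πx/1.88) e^{-λ₁t} with decay rate λ₁ ≈ 1.219.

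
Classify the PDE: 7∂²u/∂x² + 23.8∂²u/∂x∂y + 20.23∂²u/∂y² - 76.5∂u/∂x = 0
A = 7, B = 23.8, C = 20.23. Discriminant B² - 4AC = 0. Since 0 = 0, parabolic.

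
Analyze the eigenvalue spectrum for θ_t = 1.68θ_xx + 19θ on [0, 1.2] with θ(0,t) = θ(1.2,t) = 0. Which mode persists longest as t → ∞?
Eigenvalues: λₙ = 1.68n²π²/1.2² - 19.
First three modes:
  n=1: λ₁ = 1.68π²/1.2² - 19 ≈ -7.485
  n=2: λ₂ = 6.72π²/1.2² - 19 ≈ 27.058
  n=3: λ₃ = 15.12π²/1.2² - 19 ≈ 84.631
Since 1.68π²/1.2² ≈ 11.515 < 19, λ₁ < 0.
The n=1 mode grows fastest (−λₙ is largest for n=1) → dominates.
Asymptotic: θ ~ c₁ sin(πx/1.2) e^{7.485t} (exponential growth at rate −λ₁ ≈ 7.485).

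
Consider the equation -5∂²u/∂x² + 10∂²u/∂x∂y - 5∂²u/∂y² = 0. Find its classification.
Parabolic. (A = -5, B = 10, C = -5 gives B² - 4AC = 0.)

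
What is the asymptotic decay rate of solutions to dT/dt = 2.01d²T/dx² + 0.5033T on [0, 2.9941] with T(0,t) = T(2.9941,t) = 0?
Eigenvalues: λₙ = 2.01n²π²/2.9941² - 0.5033.
First three modes:
  n=1: λ₁ = 2.01π²/2.9941² - 0.5033 ≈ 1.71
  n=2: λ₂ = 8.04π²/2.9941² - 0.5033 ≈ 8.348
  n=3: λ₃ = 18.09π²/2.9941² - 0.5033 ≈ 19.413
Since 2.01π²/2.9941² ≈ 2.213 > 0.5033, all λₙ > 0.
The n=1 mode decays slowest → dominates as t → ∞.
Asymptotic: T ~ c₁ sin(πx/2.9941) e^{-λ₁t} with decay rate λ₁ ≈ 1.71.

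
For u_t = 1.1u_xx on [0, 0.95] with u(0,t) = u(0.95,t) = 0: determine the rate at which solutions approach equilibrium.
Eigenvalues: λₙ = 1.1n²π²/0.95².
First three modes:
  n=1: λ₁ = 1.1π²/0.95² ≈ 12.029
  n=2: λ₂ = 4.4π²/0.95² ≈ 48.118 (4× faster decay)
  n=3: λ₃ = 9.9π²/0.95² ≈ 108.265 (9× faster decay)
As t → ∞, higher modes decay exponentially faster. The n=1 mode dominates: u ~ c₁ sin(πx/0.95) e^{-λ₁t}.
Decay rate: λ₁ = 1.1π²/0.95² ≈ 12.029.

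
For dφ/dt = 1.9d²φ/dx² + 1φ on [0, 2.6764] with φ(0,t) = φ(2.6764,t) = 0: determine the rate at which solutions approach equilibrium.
Eigenvalues: λₙ = 1.9n²π²/2.6764² - 1.
First three modes:
  n=1: λ₁ = 1.9π²/2.6764² - 1 ≈ 1.618
  n=2: λ₂ = 7.6π²/2.6764² - 1 ≈ 9.472
  n=3: λ₃ = 17.1π²/2.6764² - 1 ≈ 22.561
Since 1.9π²/2.6764² ≈ 2.618 > 1, all λₙ > 0.
The n=1 mode decays slowest → dominates as t → ∞.
Asymptotic: φ ~ c₁ sin(πx/2.6764) e^{-λ₁t} with decay rate λ₁ ≈ 1.618.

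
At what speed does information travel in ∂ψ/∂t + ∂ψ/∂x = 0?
Speed = 1. Information travels along x - 1t = const (rightward).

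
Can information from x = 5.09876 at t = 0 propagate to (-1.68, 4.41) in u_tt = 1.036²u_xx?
No. The domain of dependence is [-6.24876, 2.88876], and 5.09876 is outside this interval.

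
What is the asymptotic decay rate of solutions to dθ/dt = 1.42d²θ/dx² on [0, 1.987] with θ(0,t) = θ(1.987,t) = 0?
Eigenvalues: λₙ = 1.42n²π²/1.987².
First three modes:
  n=1: λ₁ = 1.42π²/1.987² ≈ 3.55
  n=2: λ₂ = 5.68π²/1.987² ≈ 14.199 (4× faster decay)
  n=3: λ₃ = 12.78π²/1.987² ≈ 31.947 (9× faster decay)
As t → ∞, higher modes decay exponentially faster. The n=1 mode dominates: θ ~ c₁ sin(πx/1.987) e^{-λ₁t}.
Decay rate: λ₁ = 1.42π²/1.987² ≈ 3.55.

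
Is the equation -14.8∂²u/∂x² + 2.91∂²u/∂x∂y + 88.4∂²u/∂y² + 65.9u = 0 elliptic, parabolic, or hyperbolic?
Computing B² - 4AC with A = -14.8, B = 2.91, C = 88.4: discriminant = 5241.7481 (positive). Answer: hyperbolic.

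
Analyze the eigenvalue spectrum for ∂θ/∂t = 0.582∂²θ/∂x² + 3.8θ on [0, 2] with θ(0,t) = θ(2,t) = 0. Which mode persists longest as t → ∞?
Eigenvalues: λₙ = 0.582n²π²/2² - 3.8.
First three modes:
  n=1: λ₁ = 0.582π²/2² - 3.8 ≈ -2.364
  n=2: λ₂ = 2.328π²/2² - 3.8 ≈ 1.944
  n=3: λ₃ = 5.238π²/2² - 3.8 ≈ 9.124
Since 0.582π²/2² ≈ 1.436 < 3.8, λ₁ < 0.
The n=1 mode grows fastest (−λₙ is largest for n=1) → dominates.
Asymptotic: θ ~ c₁ sin(πx/2) e^{2.364t} (exponential growth at rate −λ₁ ≈ 2.364).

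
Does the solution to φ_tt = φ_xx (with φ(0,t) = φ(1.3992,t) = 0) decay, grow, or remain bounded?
φ oscillates (no decay). Energy is conserved; the solution oscillates indefinitely as standing waves.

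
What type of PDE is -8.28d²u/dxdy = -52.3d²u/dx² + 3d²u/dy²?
Rewriting in standard form: 52.3d²u/dx² - 8.28d²u/dxdy - 3d²u/dy² = 0. With A = 52.3, B = -8.28, C = -3, the discriminant is 696.1584. This is a hyperbolic PDE.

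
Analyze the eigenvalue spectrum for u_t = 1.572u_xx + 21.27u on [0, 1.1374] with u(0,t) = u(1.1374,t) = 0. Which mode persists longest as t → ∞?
Eigenvalues: λₙ = 1.572n²π²/1.1374² - 21.27.
First three modes:
  n=1: λ₁ = 1.572π²/1.1374² - 21.27 ≈ -9.277
  n=2: λ₂ = 6.288π²/1.1374² - 21.27 ≈ 26.702
  n=3: λ₃ = 14.148π²/1.1374² - 21.27 ≈ 86.667
Since 1.572π²/1.1374² ≈ 11.993 < 21.27, λ₁ < 0.
The n=1 mode grows fastest (−λₙ is largest for n=1) → dominates.
Asymptotic: u ~ c₁ sin(πx/1.1374) e^{9.277t} (exponential growth at rate −λ₁ ≈ 9.277).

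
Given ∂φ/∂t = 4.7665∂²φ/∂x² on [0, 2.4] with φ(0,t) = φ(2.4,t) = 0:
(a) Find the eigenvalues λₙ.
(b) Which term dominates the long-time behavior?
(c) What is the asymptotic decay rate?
Eigenvalues: λₙ = 4.7665n²π²/2.4².
First three modes:
  n=1: λ₁ = 4.7665π²/2.4² ≈ 8.167
  n=2: λ₂ = 19.066π²/2.4² ≈ 32.669 (4× faster decay)
  n=3: λ₃ = 42.8985π²/2.4² ≈ 73.505 (9× faster decay)
As t → ∞, higher modes decay exponentially faster. The n=1 mode dominates: φ ~ c₁ sin(πx/2.4) e^{-λ₁t}.
Decay rate: λ₁ = 4.7665π²/2.4² ≈ 8.167.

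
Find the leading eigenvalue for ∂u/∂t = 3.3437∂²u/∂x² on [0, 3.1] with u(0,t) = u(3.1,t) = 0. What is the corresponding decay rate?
Eigenvalues: λₙ = 3.3437n²π²/3.1².
First three modes:
  n=1: λ₁ = 3.3437π²/3.1² ≈ 3.434
  n=2: λ₂ = 13.3748π²/3.1² ≈ 13.736 (4× faster decay)
  n=3: λ₃ = 30.0933π²/3.1² ≈ 30.906 (9× faster decay)
As t → ∞, higher modes decay exponentially faster. The n=1 mode dominates: u ~ c₁ sin(πx/3.1) e^{-λ₁t}.
Decay rate: λ₁ = 3.3437π²/3.1² ≈ 3.434.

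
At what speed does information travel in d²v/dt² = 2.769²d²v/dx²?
Speed = 2.769. Information travels along characteristics x = x₀ ± 2.769t.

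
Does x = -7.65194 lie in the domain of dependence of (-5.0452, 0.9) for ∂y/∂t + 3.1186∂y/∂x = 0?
No. Only data at x = -7.85194 affects (-5.0452, 0.9). Advection has one-way propagation along characteristics.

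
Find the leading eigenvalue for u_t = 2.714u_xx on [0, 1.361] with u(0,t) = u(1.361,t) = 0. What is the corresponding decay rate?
Eigenvalues: λₙ = 2.714n²π²/1.361².
First three modes:
  n=1: λ₁ = 2.714π²/1.361² ≈ 14.461
  n=2: λ₂ = 10.856π²/1.361² ≈ 57.843 (4× faster decay)
  n=3: λ₃ = 24.426π²/1.361² ≈ 130.148 (9× faster decay)
As t → ∞, higher modes decay exponentially faster. The n=1 mode dominates: u ~ c₁ sin(πx/1.361) e^{-λ₁t}.
Decay rate: λ₁ = 2.714π²/1.361² ≈ 14.461.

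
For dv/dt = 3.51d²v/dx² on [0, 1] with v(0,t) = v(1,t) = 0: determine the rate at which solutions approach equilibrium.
Eigenvalues: λₙ = 3.51n²π².
First three modes:
  n=1: λ₁ = 3.51π² ≈ 34.642
  n=2: λ₂ = 14.04π² ≈ 138.569 (4× faster decay)
  n=3: λ₃ = 31.59π² ≈ 311.781 (9× faster decay)
As t → ∞, higher modes decay exponentially faster. The n=1 mode dominates: v ~ c₁ sin(πx) e^{-λ₁t}.
Decay rate: λ₁ = 3.51π² ≈ 34.642.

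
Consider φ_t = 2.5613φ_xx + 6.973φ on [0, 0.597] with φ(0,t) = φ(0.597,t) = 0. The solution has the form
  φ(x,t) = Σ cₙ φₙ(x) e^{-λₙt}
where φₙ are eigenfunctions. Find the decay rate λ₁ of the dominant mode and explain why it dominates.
Eigenvalues: λₙ = 2.5613n²π²/0.597² - 6.973.
First three modes:
  n=1: λ₁ = 2.5613π²/0.597² - 6.973 ≈ 63.954
  n=2: λ₂ = 10.2452π²/0.597² - 6.973 ≈ 276.735
  n=3: λ₃ = 23.0517π²/0.597² - 6.973 ≈ 631.37
Since 2.5613π²/0.597² ≈ 70.927 > 6.973, all λₙ > 0.
The n=1 mode decays slowest → dominates as t → ∞.
Asymptotic: φ ~ c₁ sin(πx/0.597) e^{-λ₁t} with decay rate λ₁ ≈ 63.954.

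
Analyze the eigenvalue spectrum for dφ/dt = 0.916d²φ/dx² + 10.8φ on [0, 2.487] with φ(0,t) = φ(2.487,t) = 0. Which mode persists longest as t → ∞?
Eigenvalues: λₙ = 0.916n²π²/2.487² - 10.8.
First three modes:
  n=1: λ₁ = 0.916π²/2.487² - 10.8 ≈ -9.338
  n=2: λ₂ = 3.664π²/2.487² - 10.8 ≈ -4.953
  n=3: λ₃ = 8.244π²/2.487² - 10.8 ≈ 2.355
Since 0.916π²/2.487² ≈ 1.462 < 10.8, λ₁ < 0.
The n=1 mode grows fastest (−λₙ is largest for n=1) → dominates.
Asymptotic: φ ~ c₁ sin(πx/2.487) e^{9.338t} (exponential growth at rate −λ₁ ≈ 9.338).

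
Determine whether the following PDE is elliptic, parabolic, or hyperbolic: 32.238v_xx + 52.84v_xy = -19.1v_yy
Rewriting in standard form: 32.238v_xx + 52.84v_xy + 19.1v_yy = 0. Coefficients: A = 32.238, B = 52.84, C = 19.1. B² - 4AC = 329.0824, which is positive, so the equation is hyperbolic.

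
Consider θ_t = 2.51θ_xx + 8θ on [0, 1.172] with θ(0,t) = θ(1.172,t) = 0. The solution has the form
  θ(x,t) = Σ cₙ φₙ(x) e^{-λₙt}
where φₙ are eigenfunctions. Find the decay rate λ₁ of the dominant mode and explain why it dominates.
Eigenvalues: λₙ = 2.51n²π²/1.172² - 8.
First three modes:
  n=1: λ₁ = 2.51π²/1.172² - 8 ≈ 10.035
  n=2: λ₂ = 10.04π²/1.172² - 8 ≈ 64.14
  n=3: λ₃ = 22.59π²/1.172² - 8 ≈ 154.316
Since 2.51π²/1.172² ≈ 18.035 > 8, all λₙ > 0.
The n=1 mode decays slowest → dominates as t → ∞.
Asymptotic: θ ~ c₁ sin(πx/1.172) e^{-λ₁t} with decay rate λ₁ ≈ 10.035.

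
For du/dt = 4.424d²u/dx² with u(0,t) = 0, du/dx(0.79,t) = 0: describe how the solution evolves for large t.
u → 0. Heat escapes through the Dirichlet boundary.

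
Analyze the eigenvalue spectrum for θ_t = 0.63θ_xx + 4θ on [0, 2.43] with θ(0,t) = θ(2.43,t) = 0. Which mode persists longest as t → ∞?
Eigenvalues: λₙ = 0.63n²π²/2.43² - 4.
First three modes:
  n=1: λ₁ = 0.63π²/2.43² - 4 ≈ -2.947
  n=2: λ₂ = 2.52π²/2.43² - 4 ≈ 0.212
  n=3: λ₃ = 5.67π²/2.43² - 4 ≈ 5.477
Since 0.63π²/2.43² ≈ 1.053 < 4, λ₁ < 0.
The n=1 mode grows fastest (−λₙ is largest for n=1) → dominates.
Asymptotic: θ ~ c₁ sin(πx/2.43) e^{2.947t} (exponential growth at rate −λ₁ ≈ 2.947).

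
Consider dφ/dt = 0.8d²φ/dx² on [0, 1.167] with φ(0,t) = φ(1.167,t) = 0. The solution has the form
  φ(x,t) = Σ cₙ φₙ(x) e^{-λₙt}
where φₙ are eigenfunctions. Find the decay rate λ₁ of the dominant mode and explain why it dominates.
Eigenvalues: λₙ = 0.8n²π²/1.167².
First three modes:
  n=1: λ₁ = 0.8π²/1.167² ≈ 5.798
  n=2: λ₂ = 3.2π²/1.167² ≈ 23.19 (4× faster decay)
  n=3: λ₃ = 7.2π²/1.167² ≈ 52.178 (9× faster decay)
As t → ∞, higher modes decay exponentially faster. The n=1 mode dominates: φ ~ c₁ sin(πx/1.167) e^{-λ₁t}.
Decay rate: λ₁ = 0.8π²/1.167² ≈ 5.798.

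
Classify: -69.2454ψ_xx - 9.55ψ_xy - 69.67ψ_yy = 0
Elliptic (discriminant = -19206.105572).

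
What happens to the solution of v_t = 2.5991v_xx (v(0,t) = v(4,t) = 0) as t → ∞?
v → 0. Heat diffuses out through both boundaries.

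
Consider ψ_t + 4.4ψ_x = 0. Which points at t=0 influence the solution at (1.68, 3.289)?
A single point: x = -12.7916. The characteristic through (1.68, 3.289) is x - 4.4t = const, so x = 1.68 - 4.4·3.289 = -12.7916.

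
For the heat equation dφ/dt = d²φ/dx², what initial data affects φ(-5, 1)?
The entire real line. The heat equation has infinite propagation speed: any initial disturbance instantly affects all points (though exponentially small far away).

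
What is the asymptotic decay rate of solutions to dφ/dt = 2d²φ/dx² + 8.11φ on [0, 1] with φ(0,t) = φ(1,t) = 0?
Eigenvalues: λₙ = 2n²π²/1² - 8.11.
First three modes:
  n=1: λ₁ = 2π² - 8.11 ≈ 11.629
  n=2: λ₂ = 8π² - 8.11 ≈ 70.847
  n=3: λ₃ = 18π² - 8.11 ≈ 169.543
Since 2π² ≈ 19.739 > 8.11, all λₙ > 0.
The n=1 mode decays slowest → dominates as t → ∞.
Asymptotic: φ ~ c₁ sin(πx/1) e^{-λ₁t} with decay rate λ₁ ≈ 11.629.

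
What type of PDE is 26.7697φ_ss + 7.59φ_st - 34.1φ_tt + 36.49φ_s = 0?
With A = 26.7697, B = 7.59, C = -34.1, the discriminant is 3708.99518. This is a hyperbolic PDE.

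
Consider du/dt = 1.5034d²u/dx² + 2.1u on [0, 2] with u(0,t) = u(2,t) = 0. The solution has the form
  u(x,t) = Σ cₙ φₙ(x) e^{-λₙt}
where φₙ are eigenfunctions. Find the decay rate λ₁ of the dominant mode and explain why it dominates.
Eigenvalues: λₙ = 1.5034n²π²/2² - 2.1.
First three modes:
  n=1: λ₁ = 1.5034π²/2² - 2.1 ≈ 1.609
  n=2: λ₂ = 6.0136π²/2² - 2.1 ≈ 12.738
  n=3: λ₃ = 13.5306π²/2² - 2.1 ≈ 31.285
Since 1.5034π²/2² ≈ 3.709 > 2.1, all λₙ > 0.
The n=1 mode decays slowest → dominates as t → ∞.
Asymptotic: u ~ c₁ sin(πx/2) e^{-λ₁t} with decay rate λ₁ ≈ 1.609.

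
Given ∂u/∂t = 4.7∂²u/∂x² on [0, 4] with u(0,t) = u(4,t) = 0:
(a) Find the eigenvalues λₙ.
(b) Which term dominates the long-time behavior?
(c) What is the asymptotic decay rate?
Eigenvalues: λₙ = 4.7n²π²/4².
First three modes:
  n=1: λ₁ = 4.7π²/4² ≈ 2.899
  n=2: λ₂ = 18.8π²/4² ≈ 11.597 (4× faster decay)
  n=3: λ₃ = 42.3π²/4² ≈ 26.093 (9× faster decay)
As t → ∞, higher modes decay exponentially faster. The n=1 mode dominates: u ~ c₁ sin(πx/4) e^{-λ₁t}.
Decay rate: λ₁ = 4.7π²/4² ≈ 2.899.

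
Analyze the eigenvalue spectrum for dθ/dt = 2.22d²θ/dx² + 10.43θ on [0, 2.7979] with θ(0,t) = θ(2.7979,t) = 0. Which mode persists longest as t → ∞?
Eigenvalues: λₙ = 2.22n²π²/2.7979² - 10.43.
First three modes:
  n=1: λ₁ = 2.22π²/2.7979² - 10.43 ≈ -7.631
  n=2: λ₂ = 8.88π²/2.7979² - 10.43 ≈ 0.766
  n=3: λ₃ = 19.98π²/2.7979² - 10.43 ≈ 14.76
Since 2.22π²/2.7979² ≈ 2.799 < 10.43, λ₁ < 0.
The n=1 mode grows fastest (−λₙ is largest for n=1) → dominates.
Asymptotic: θ ~ c₁ sin(πx/2.7979) e^{7.631t} (exponential growth at rate −λ₁ ≈ 7.631).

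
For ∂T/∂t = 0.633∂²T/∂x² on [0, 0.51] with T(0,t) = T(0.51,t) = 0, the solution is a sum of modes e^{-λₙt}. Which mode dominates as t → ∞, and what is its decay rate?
Eigenvalues: λₙ = 0.633n²π²/0.51².
First three modes:
  n=1: λ₁ = 0.633π²/0.51² ≈ 24.019
  n=2: λ₂ = 2.532π²/0.51² ≈ 96.078 (4× faster decay)
  n=3: λ₃ = 5.697π²/0.51² ≈ 216.175 (9× faster decay)
As t → ∞, higher modes decay exponentially faster. The n=1 mode dominates: T ~ c₁ sin(πx/0.51) e^{-λ₁t}.
Decay rate: λ₁ = 0.633π²/0.51² ≈ 24.019.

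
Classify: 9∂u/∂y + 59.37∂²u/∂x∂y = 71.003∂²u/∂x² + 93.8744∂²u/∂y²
Rewriting in standard form: -71.003∂²u/∂x² + 59.37∂²u/∂x∂y - 93.8744∂²u/∂y² + 9∂u/∂y = 0. Elliptic (discriminant = -23136.6591928).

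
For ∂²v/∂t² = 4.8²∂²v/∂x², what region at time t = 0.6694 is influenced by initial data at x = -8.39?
Domain of influence: [-11.60312, -5.17688]. Data at x = -8.39 spreads outward at speed 4.8.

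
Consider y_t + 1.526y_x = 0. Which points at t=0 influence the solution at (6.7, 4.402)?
A single point: x = -0.017452. The characteristic through (6.7, 4.402) is x - 1.526t = const, so x = 6.7 - 1.526·4.402 = -0.017452.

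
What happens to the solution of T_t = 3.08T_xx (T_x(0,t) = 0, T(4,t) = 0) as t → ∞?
T → 0. Heat escapes through the Dirichlet boundary.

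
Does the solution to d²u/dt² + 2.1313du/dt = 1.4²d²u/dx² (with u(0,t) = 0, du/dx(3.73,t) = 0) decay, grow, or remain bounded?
u → 0. Damping (γ=2.1313) dissipates energy; oscillations decay exponentially.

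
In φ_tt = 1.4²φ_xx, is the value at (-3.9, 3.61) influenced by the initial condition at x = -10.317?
No. The domain of dependence is [-8.954, 1.154], and -10.317 is outside this interval.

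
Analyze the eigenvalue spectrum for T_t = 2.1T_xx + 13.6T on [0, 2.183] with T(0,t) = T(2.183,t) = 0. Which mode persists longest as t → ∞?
Eigenvalues: λₙ = 2.1n²π²/2.183² - 13.6.
First three modes:
  n=1: λ₁ = 2.1π²/2.183² - 13.6 ≈ -9.251
  n=2: λ₂ = 8.4π²/2.183² - 13.6 ≈ 3.797
  n=3: λ₃ = 18.9π²/2.183² - 13.6 ≈ 25.543
Since 2.1π²/2.183² ≈ 4.349 < 13.6, λ₁ < 0.
The n=1 mode grows fastest (−λₙ is largest for n=1) → dominates.
Asymptotic: T ~ c₁ sin(πx/2.183) e^{9.251t} (exponential growth at rate −λ₁ ≈ 9.251).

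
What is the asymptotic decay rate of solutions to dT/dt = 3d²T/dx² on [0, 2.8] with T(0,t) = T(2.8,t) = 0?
Eigenvalues: λₙ = 3n²π²/2.8².
First three modes:
  n=1: λ₁ = 3π²/2.8² ≈ 3.777
  n=2: λ₂ = 12π²/2.8² ≈ 15.107 (4× faster decay)
  n=3: λ₃ = 27π²/2.8² ≈ 33.99 (9× faster decay)
As t → ∞, higher modes decay exponentially faster. The n=1 mode dominates: T ~ c₁ sin(πx/2.8) e^{-λ₁t}.
Decay rate: λ₁ = 3π²/2.8² ≈ 3.777.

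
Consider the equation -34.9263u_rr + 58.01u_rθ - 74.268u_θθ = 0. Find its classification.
Elliptic. (A = -34.9263, B = 58.01, C = -74.268 gives B² - 4AC = -7010.4656936.)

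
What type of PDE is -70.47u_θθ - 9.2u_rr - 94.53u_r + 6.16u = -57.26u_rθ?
Rewriting in standard form: -9.2u_rr + 57.26u_rθ - 70.47u_θθ - 94.53u_r + 6.16u = 0. With A = -9.2, B = 57.26, C = -70.47, the discriminant is 685.4116. This is a hyperbolic PDE.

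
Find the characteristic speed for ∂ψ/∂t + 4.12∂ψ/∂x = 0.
Speed = 4.12. Information travels along x - 4.12t = const (rightward).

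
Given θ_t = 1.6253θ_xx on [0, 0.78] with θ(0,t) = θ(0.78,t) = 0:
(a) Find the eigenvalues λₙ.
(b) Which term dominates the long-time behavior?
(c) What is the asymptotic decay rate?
Eigenvalues: λₙ = 1.6253n²π²/0.78².
First three modes:
  n=1: λ₁ = 1.6253π²/0.78² ≈ 26.366
  n=2: λ₂ = 6.5012π²/0.78² ≈ 105.464 (4× faster decay)
  n=3: λ₃ = 14.6277π²/0.78² ≈ 237.294 (9× faster decay)
As t → ∞, higher modes decay exponentially faster. The n=1 mode dominates: θ ~ c₁ sin(πx/0.78) e^{-λ₁t}.
Decay rate: λ₁ = 1.6253π²/0.78² ≈ 26.366.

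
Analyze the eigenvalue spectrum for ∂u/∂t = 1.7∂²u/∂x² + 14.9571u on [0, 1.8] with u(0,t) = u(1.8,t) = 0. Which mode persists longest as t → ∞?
Eigenvalues: λₙ = 1.7n²π²/1.8² - 14.9571.
First three modes:
  n=1: λ₁ = 1.7π²/1.8² - 14.9571 ≈ -9.779
  n=2: λ₂ = 6.8π²/1.8² - 14.9571 ≈ 5.757
  n=3: λ₃ = 15.3π²/1.8² - 14.9571 ≈ 31.649
Since 1.7π²/1.8² ≈ 5.178 < 14.9571, λ₁ < 0.
The n=1 mode grows fastest (−λₙ is largest for n=1) → dominates.
Asymptotic: u ~ c₁ sin(πx/1.8) e^{9.779t} (exponential growth at rate −λ₁ ≈ 9.779).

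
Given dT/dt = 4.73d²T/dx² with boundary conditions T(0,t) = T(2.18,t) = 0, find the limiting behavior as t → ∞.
T → 0. Heat diffuses out through both boundaries.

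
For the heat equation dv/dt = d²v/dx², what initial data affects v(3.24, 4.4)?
The entire real line. The heat equation has infinite propagation speed: any initial disturbance instantly affects all points (though exponentially small far away).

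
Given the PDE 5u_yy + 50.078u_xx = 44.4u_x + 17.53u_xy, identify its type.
Rewriting in standard form: 50.078u_xx - 17.53u_xy + 5u_yy - 44.4u_x = 0. The second-order coefficients are A = 50.078, B = -17.53, C = 5. Since B² - 4AC = -694.2591 < 0, this is an elliptic PDE.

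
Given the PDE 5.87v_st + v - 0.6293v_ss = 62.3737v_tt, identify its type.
Rewriting in standard form: -0.6293v_ss + 5.87v_st - 62.3737v_tt + v = 0. The second-order coefficients are A = -0.6293, B = 5.87, C = -62.3737. Since B² - 4AC = -122.55017764 < 0, this is an elliptic PDE.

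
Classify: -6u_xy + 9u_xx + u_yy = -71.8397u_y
Rewriting in standard form: 9u_xx - 6u_xy + u_yy + 71.8397u_y = 0. Parabolic (discriminant = 0).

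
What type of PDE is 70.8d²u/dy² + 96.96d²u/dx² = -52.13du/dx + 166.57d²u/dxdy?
Rewriting in standard form: 96.96d²u/dx² - 166.57d²u/dxdy + 70.8d²u/dy² + 52.13du/dx = 0. With A = 96.96, B = -166.57, C = 70.8, the discriminant is 286.4929. This is a hyperbolic PDE.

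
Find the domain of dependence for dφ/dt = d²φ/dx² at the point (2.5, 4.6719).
The entire real line. The heat equation has infinite propagation speed: any initial disturbance instantly affects all points (though exponentially small far away).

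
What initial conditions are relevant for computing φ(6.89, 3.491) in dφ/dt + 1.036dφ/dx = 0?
A single point: x = 3.273324. The characteristic through (6.89, 3.491) is x - 1.036t = const, so x = 6.89 - 1.036·3.491 = 3.273324.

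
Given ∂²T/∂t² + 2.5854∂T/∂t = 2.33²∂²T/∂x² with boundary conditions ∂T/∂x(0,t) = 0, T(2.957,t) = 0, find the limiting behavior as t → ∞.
T → 0. Damping (γ=2.5854) dissipates energy; oscillations decay exponentially.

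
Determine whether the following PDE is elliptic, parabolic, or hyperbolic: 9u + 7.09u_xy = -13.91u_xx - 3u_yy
Rewriting in standard form: 13.91u_xx + 7.09u_xy + 3u_yy + 9u = 0. Coefficients: A = 13.91, B = 7.09, C = 3. B² - 4AC = -116.6519, which is negative, so the equation is elliptic.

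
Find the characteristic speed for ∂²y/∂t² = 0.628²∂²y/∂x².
Speed = 0.628. Information travels along characteristics x = x₀ ± 0.628t.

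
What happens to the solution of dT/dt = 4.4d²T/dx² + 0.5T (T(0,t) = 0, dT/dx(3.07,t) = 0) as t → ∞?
T → 0. Diffusion dominates reaction (r=0.5 < κπ²/(4L²)≈1.15); solution decays.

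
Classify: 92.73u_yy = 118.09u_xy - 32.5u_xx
Rewriting in standard form: 32.5u_xx - 118.09u_xy + 92.73u_yy = 0. Hyperbolic (discriminant = 1890.3481).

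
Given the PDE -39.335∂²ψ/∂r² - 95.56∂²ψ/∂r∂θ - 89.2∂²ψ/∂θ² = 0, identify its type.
The second-order coefficients are A = -39.335, B = -95.56, C = -89.2. Since B² - 4AC = -4903.0144 < 0, this is an elliptic PDE.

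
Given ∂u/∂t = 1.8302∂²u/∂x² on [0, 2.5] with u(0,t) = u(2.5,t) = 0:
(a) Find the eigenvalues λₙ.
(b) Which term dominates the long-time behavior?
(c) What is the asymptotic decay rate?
Eigenvalues: λₙ = 1.8302n²π²/2.5².
First three modes:
  n=1: λ₁ = 1.8302π²/2.5² ≈ 2.89
  n=2: λ₂ = 7.3208π²/2.5² ≈ 11.561 (4× faster decay)
  n=3: λ₃ = 16.4718π²/2.5² ≈ 26.011 (9× faster decay)
As t → ∞, higher modes decay exponentially faster. The n=1 mode dominates: u ~ c₁ sin(πx/2.5) e^{-λ₁t}.
Decay rate: λ₁ = 1.8302π²/2.5² ≈ 2.89.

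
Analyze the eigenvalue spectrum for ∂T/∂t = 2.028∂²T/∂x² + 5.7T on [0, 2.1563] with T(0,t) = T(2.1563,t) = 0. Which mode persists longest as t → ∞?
Eigenvalues: λₙ = 2.028n²π²/2.1563² - 5.7.
First three modes:
  n=1: λ₁ = 2.028π²/2.1563² - 5.7 ≈ -1.395
  n=2: λ₂ = 8.112π²/2.1563² - 5.7 ≈ 11.519
  n=3: λ₃ = 18.252π²/2.1563² - 5.7 ≈ 33.043
Since 2.028π²/2.1563² ≈ 4.305 < 5.7, λ₁ < 0.
The n=1 mode grows fastest (−λₙ is largest for n=1) → dominates.
Asymptotic: T ~ c₁ sin(πx/2.1563) e^{1.395t} (exponential growth at rate −λ₁ ≈ 1.395).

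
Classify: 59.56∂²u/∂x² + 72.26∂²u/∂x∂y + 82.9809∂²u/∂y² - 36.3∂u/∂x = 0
Elliptic (discriminant = -14547.862016).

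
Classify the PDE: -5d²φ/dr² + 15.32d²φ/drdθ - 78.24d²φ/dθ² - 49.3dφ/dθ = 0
A = -5, B = 15.32, C = -78.24. Discriminant B² - 4AC = -1330.0976. Since -1330.0976 < 0, elliptic.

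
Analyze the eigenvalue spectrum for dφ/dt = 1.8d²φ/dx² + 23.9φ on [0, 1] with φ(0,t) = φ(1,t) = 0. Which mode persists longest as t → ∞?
Eigenvalues: λₙ = 1.8n²π²/1² - 23.9.
First three modes:
  n=1: λ₁ = 1.8π² - 23.9 ≈ -6.135
  n=2: λ₂ = 7.2π² - 23.9 ≈ 47.161
  n=3: λ₃ = 16.2π² - 23.9 ≈ 135.988
Since 1.8π² ≈ 17.765 < 23.9, λ₁ < 0.
The n=1 mode grows fastest (−λₙ is largest for n=1) → dominates.
Asymptotic: φ ~ c₁ sin(πx/1) e^{6.135t} (exponential growth at rate −λ₁ ≈ 6.135).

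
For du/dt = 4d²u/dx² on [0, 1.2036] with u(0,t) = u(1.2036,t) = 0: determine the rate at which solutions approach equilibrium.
Eigenvalues: λₙ = 4n²π²/1.2036².
First three modes:
  n=1: λ₁ = 4π²/1.2036² ≈ 27.252
  n=2: λ₂ = 16π²/1.2036² ≈ 109.007 (4× faster decay)
  n=3: λ₃ = 36π²/1.2036² ≈ 245.266 (9× faster decay)
As t → ∞, higher modes decay exponentially faster. The n=1 mode dominates: u ~ c₁ sin(πx/1.2036) e^{-λ₁t}.
Decay rate: λ₁ = 4π²/1.2036² ≈ 27.252.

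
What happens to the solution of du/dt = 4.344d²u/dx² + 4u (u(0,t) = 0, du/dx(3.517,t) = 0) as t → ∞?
u grows unboundedly. Reaction dominates diffusion (r=4 > κπ²/(4L²)≈0.87); solution grows exponentially.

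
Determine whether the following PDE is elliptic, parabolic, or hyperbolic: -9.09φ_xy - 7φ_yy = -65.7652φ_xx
Rewriting in standard form: 65.7652φ_xx - 9.09φ_xy - 7φ_yy = 0. Coefficients: A = 65.7652, B = -9.09, C = -7. B² - 4AC = 1924.0537, which is positive, so the equation is hyperbolic.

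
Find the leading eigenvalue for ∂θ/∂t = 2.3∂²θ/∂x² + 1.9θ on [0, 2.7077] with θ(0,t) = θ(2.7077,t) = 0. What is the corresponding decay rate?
Eigenvalues: λₙ = 2.3n²π²/2.7077² - 1.9.
First three modes:
  n=1: λ₁ = 2.3π²/2.7077² - 1.9 ≈ 1.196
  n=2: λ₂ = 9.2π²/2.7077² - 1.9 ≈ 10.485
  n=3: λ₃ = 20.7π²/2.7077² - 1.9 ≈ 25.966
Since 2.3π²/2.7077² ≈ 3.096 > 1.9, all λₙ > 0.
The n=1 mode decays slowest → dominates as t → ∞.
Asymptotic: θ ~ c₁ sin(πx/2.7077) e^{-λ₁t} with decay rate λ₁ ≈ 1.196.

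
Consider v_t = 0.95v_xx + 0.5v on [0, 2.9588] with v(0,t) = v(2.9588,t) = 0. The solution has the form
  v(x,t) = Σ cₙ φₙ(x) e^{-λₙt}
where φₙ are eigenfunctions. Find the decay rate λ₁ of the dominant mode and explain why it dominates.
Eigenvalues: λₙ = 0.95n²π²/2.9588² - 0.5.
First three modes:
  n=1: λ₁ = 0.95π²/2.9588² - 0.5 ≈ 0.571
  n=2: λ₂ = 3.8π²/2.9588² - 0.5 ≈ 3.784
  n=3: λ₃ = 8.55π²/2.9588² - 0.5 ≈ 9.139
Since 0.95π²/2.9588² ≈ 1.071 > 0.5, all λₙ > 0.
The n=1 mode decays slowest → dominates as t → ∞.
Asymptotic: v ~ c₁ sin(πx/2.9588) e^{-λ₁t} with decay rate λ₁ ≈ 0.571.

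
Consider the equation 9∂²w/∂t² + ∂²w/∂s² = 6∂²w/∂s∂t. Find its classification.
Rewriting in standard form: ∂²w/∂s² - 6∂²w/∂s∂t + 9∂²w/∂t² = 0. Parabolic. (A = 1, B = -6, C = 9 gives B² - 4AC = 0.)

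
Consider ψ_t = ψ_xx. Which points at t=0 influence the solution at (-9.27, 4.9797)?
The entire real line. The heat equation has infinite propagation speed: any initial disturbance instantly affects all points (though exponentially small far away).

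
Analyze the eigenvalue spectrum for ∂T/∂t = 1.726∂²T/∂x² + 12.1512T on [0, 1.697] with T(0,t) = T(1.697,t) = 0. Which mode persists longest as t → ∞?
Eigenvalues: λₙ = 1.726n²π²/1.697² - 12.1512.
First three modes:
  n=1: λ₁ = 1.726π²/1.697² - 12.1512 ≈ -6.236
  n=2: λ₂ = 6.904π²/1.697² - 12.1512 ≈ 11.51
  n=3: λ₃ = 15.534π²/1.697² - 12.1512 ≈ 41.087
Since 1.726π²/1.697² ≈ 5.915 < 12.1512, λ₁ < 0.
The n=1 mode grows fastest (−λₙ is largest for n=1) → dominates.
Asymptotic: T ~ c₁ sin(πx/1.697) e^{6.236t} (exponential growth at rate −λ₁ ≈ 6.236).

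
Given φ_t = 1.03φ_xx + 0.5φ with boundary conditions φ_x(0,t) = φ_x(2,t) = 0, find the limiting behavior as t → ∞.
φ grows unboundedly. With Neumann BCs the constant mode has diffusion eigenvalue 0, so any r > 0 makes it grow like e^(0.5t); solution grows exponentially.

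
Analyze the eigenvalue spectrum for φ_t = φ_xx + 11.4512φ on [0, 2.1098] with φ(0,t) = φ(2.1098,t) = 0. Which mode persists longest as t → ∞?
Eigenvalues: λₙ = n²π²/2.1098² - 11.4512.
First three modes:
  n=1: λ₁ = π²/2.1098² - 11.4512 ≈ -9.234
  n=2: λ₂ = 4π²/2.1098² - 11.4512 ≈ -2.582
  n=3: λ₃ = 9π²/2.1098² - 11.4512 ≈ 8.504
Since π²/2.1098² ≈ 2.217 < 11.4512, λ₁ < 0.
The n=1 mode grows fastest (−λₙ is largest for n=1) → dominates.
Asymptotic: φ ~ c₁ sin(πx/2.1098) e^{9.234t} (exponential growth at rate −λ₁ ≈ 9.234).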